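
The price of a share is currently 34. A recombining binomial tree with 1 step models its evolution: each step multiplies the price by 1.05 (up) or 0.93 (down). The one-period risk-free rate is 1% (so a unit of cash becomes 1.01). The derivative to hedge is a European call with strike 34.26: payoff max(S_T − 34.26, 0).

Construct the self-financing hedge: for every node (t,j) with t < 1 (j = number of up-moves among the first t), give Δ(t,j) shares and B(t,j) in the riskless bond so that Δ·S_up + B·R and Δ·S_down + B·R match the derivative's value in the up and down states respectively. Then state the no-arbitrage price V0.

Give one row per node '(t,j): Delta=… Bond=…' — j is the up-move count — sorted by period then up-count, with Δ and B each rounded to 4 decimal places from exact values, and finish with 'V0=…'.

(0,0): Delta=0.3529 Bond=-11.0495
V0=0.9505

Risk-neutral probability p* = (R−d)/(u−d) = (1.01−0.93)/(1.05−0.93) = 0.6667.
Terminal payoffs: V(1,0)=0.0000, V(1,1)=1.4400
Node (0,0) S=34.0000: V=(p*·1.4400+(1−p*)·0.0000)/1.01=0.9505; Δ=(1.4400−0.0000)/(35.7000−31.6200)=0.3529; B=V−Δ·S=-11.0495
The time-0 hedge costs 0.9505, which is the no-arbitrage price.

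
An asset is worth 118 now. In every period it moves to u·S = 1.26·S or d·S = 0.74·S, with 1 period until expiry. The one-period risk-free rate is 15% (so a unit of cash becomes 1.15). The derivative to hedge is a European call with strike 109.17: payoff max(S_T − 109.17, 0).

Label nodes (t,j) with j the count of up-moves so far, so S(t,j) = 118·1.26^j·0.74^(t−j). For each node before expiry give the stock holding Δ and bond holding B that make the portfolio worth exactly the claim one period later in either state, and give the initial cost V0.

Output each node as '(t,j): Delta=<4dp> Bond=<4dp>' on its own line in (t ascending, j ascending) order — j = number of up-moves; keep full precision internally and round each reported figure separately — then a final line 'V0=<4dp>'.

(0,0): Delta=0.6439 Bond=-48.8920
V0=27.0888

The replicating-portfolio and risk-neutral prices coincide; use p* = (1.15−0.74)/(1.26−0.74) = 0.7885 for the latter.
Terminal values V(1,·): V(1,0)=0.0000, V(1,1)=39.5100
  t=0,j=0: stock 118.0000 → up 148.6800 (V=39.5100), down 87.3200 (V=0.0000). Price 27.0888; hedge Δ=0.6439, bond B=-48.8920.
Self-financing check: at every node Δ·S+B equals the discounted successor values.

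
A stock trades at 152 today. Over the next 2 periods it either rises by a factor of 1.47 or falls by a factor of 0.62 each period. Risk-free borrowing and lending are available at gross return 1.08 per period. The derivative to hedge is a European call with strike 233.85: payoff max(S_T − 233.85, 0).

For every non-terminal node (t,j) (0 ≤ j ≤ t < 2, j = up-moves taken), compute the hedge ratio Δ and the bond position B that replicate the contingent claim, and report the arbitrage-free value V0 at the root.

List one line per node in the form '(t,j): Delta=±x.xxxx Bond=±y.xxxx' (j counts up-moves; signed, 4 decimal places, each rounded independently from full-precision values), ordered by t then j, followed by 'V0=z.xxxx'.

(0,0): Delta=0.3669 Bond=-32.0174
(1,0): Delta=0.0000 Bond=0.0000
(1,1): Delta=0.4981 Bond=-63.8957
V0=23.7549

Risk-neutral probability p* = (R−d)/(u−d) = (1.08−0.62)/(1.47−0.62) = 0.5412.
Terminal values V(2,·): V(2,0)=0.0000, V(2,1)=0.0000, V(2,2)=94.6068
Node (1,0) S=94.2400: V=(p*·0.0000+(1−p*)·0.0000)/1.08=0.0000; Δ=(0.0000−0.0000)/(138.5328−58.4288)=0.0000; B=V−Δ·S=0.0000
Node (1,1) S=223.4400: V=(p*·94.6068+(1−p*)·0.0000)/1.08=47.4065; Δ=(94.6068−0.0000)/(328.4568−138.5328)=0.4981; B=V−Δ·S=-63.8957
Node (0,0) S=152.0000: V=(p*·47.4065+(1−p*)·0.0000)/1.08=23.7549; Δ=(47.4065−0.0000)/(223.4400−94.2400)=0.3669; B=V−Δ·S=-32.0174
Self-financing check: at every node Δ·S+B equals the discounted successor values.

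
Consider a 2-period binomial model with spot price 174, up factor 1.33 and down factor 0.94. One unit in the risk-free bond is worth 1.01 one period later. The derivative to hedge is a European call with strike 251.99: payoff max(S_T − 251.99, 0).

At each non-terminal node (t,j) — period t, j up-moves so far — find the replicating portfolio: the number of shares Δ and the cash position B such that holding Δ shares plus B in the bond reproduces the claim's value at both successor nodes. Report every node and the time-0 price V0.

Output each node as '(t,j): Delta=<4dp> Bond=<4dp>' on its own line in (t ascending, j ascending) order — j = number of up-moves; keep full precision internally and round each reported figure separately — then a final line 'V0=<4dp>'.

(0,0): Delta=0.1461 Bond=-23.6634
(1,0): Delta=0.0000 Bond=0.0000
(1,1): Delta=0.6182 Bond=-133.1574
V0=1.7622

Risk-neutral probability p* = (R−d)/(u−d) = (1.01−0.94)/(1.33−0.94) = 0.1795.
Terminal values V(2,·): V(2,0)=0.0000, V(2,1)=0.0000, V(2,2)=55.7986
(1,0): S=163.5600. Δ = (V_up−V_dn)/(S_up−S_dn) = (0.0000−0.0000)/(217.5348−153.7464) = 0.0000. V = [p*·0.0000 + (1−p*)·0.0000]/1.01 = 0.0000. B = V − Δ·S = 0.0000.
(1,1): S=231.4200. Δ = (V_up−V_dn)/(S_up−S_dn) = (55.7986−0.0000)/(307.7886−217.5348) = 0.6182. V = [p*·55.7986 + (1−p*)·0.0000]/1.01 = 9.9160. B = V − Δ·S = -133.1574.
(0,0): S=174.0000. Δ = (V_up−V_dn)/(S_up−S_dn) = (9.9160−0.0000)/(231.4200−163.5600) = 0.1461. V = [p*·9.9160 + (1−p*)·0.0000]/1.01 = 1.7622. B = V − Δ·S = -23.6634.
The time-0 hedge costs 1.7622, which is the no-arbitrage price.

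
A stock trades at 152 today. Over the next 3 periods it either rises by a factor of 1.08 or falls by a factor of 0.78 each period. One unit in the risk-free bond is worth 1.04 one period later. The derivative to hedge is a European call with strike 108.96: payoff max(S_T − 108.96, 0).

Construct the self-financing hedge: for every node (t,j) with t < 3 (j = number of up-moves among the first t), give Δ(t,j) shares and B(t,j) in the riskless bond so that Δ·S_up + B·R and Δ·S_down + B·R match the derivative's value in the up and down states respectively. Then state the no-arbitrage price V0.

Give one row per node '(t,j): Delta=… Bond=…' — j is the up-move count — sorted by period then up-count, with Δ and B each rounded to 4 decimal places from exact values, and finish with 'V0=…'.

(0,0): Delta=0.9474 Bond=-88.4233
(1,0): Delta=0.6871 Bond=-61.1008
(1,1): Delta=0.9763 Bond=-96.7078
(2,0): Delta=0.0000 Bond=0.0000
(2,1): Delta=0.7635 Bond=-73.3210
(2,2): Delta=1.0000 Bond=-104.7692
V0=55.5859

Under the risk-neutral measure, an up-move has probability p* = (R−d)/(u−d) = 0.8667 and values discount at R = 1.04.
Payoff layer (t=3): V(3,0)=0.0000, V(3,1)=0.0000, V(3,2)=29.3284, V(3,3)=82.5162
(2,0): S=92.4768. Δ = (V_up−V_dn)/(S_up−S_dn) = (0.0000−0.0000)/(99.8749−72.1319) = 0.0000. V = [p*·0.0000 + (1−p*)·0.0000]/1.04 = 0.0000. B = V − Δ·S = 0.0000.
(2,1): S=128.0448. Δ = (V_up−V_dn)/(S_up−S_dn) = (29.3284−0.0000)/(138.2884−99.8749) = 0.7635. V = [p*·29.3284 + (1−p*)·0.0000]/1.04 = 24.4403. B = V − Δ·S = -73.3210.
(2,2): S=177.2928. Δ = (V_up−V_dn)/(S_up−S_dn) = (82.5162−29.3284)/(191.4762−138.2884) = 1.0000. V = [p*·82.5162 + (1−p*)·29.3284]/1.04 = 72.5236. B = V − Δ·S = -104.7692.
(1,0): S=118.5600. Δ = (V_up−V_dn)/(S_up−S_dn) = (24.4403−0.0000)/(128.0448−92.4768) = 0.6871. V = [p*·24.4403 + (1−p*)·0.0000]/1.04 = 20.3669. B = V − Δ·S = -61.1008.
(1,1): S=164.1600. Δ = (V_up−V_dn)/(S_up−S_dn) = (72.5236−24.4403)/(177.2928−128.0448) = 0.9763. V = [p*·72.5236 + (1−p*)·24.4403]/1.04 = 63.5697. B = V − Δ·S = -96.7078.
(0,0): S=152.0000. Δ = (V_up−V_dn)/(S_up−S_dn) = (63.5697−20.3669)/(164.1600−118.5600) = 0.9474. V = [p*·63.5697 + (1−p*)·20.3669]/1.04 = 55.5859. B = V − Δ·S = -88.4233.
Each (Δ,B) replicates both successor values, so the strategy is self-financing and V0 is arbitrage-free.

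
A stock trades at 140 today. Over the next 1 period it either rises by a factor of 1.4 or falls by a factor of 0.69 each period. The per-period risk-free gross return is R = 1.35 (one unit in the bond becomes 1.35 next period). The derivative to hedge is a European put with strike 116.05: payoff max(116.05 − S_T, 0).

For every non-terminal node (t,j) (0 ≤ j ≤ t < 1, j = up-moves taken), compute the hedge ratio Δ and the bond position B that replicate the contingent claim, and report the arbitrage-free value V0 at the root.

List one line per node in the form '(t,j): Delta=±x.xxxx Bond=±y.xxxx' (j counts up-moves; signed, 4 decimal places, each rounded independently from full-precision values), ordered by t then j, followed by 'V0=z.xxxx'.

The replicating-portfolio and risk-neutral prices coincide; use p* = (1.35−0.69)/(1.4−0.69) = 0.9296 for the latter.
Terminal values V(1,·): V(1,0)=19.4500, V(1,1)=0.0000
Node (0,0) S=140.0000: V=(p*·0.0000+(1−p*)·19.4500)/1.35=1.0146; Δ=(0.0000−19.4500)/(196.0000−96.6000)=-0.1957; B=V−Δ·S=28.4090
Self-financing check: at every node Δ·S+B equals the discounted successor values.

(0,0): Delta=-0.1957 Bond=28.4090
V0=1.0146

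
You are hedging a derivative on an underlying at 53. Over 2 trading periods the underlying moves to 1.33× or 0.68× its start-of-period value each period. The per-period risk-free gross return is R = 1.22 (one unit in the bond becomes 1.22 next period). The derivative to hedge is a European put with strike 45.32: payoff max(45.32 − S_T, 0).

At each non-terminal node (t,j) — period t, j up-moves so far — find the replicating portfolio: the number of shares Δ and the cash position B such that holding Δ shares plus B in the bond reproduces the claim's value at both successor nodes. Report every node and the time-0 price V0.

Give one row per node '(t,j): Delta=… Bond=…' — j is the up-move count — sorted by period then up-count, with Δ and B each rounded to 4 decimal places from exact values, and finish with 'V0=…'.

Under the risk-neutral measure, an up-move has probability p* = (R−d)/(u−d) = 0.8308 and values discount at R = 1.22.
At expiry t=2: V(2,0)=20.8128, V(2,1)=0.0000, V(2,2)=0.0000
(1,0): S=36.0400. Δ = (V_up−V_dn)/(S_up−S_dn) = (0.0000−20.8128)/(47.9332−24.5072) = -0.8884. V = [p*·0.0000 + (1−p*)·20.8128]/1.22 = 2.8870. B = V − Δ·S = 34.9067.
(1,1): S=70.4900. Δ = (V_up−V_dn)/(S_up−S_dn) = (0.0000−0.0000)/(93.7517−47.9332) = 0.0000. V = [p*·0.0000 + (1−p*)·0.0000]/1.22 = 0.0000. B = V − Δ·S = 0.0000.
(0,0): S=53.0000. Δ = (V_up−V_dn)/(S_up−S_dn) = (0.0000−2.8870)/(70.4900−36.0400) = -0.0838. V = [p*·0.0000 + (1−p*)·2.8870]/1.22 = 0.4005. B = V − Δ·S = 4.8420.
The time-0 hedge costs 0.4005, which is the no-arbitrage price.

(0,0): Delta=-0.0838 Bond=4.8420
(1,0): Delta=-0.8884 Bond=34.9067
(1,1): Delta=0.0000 Bond=0.0000
V0=0.4005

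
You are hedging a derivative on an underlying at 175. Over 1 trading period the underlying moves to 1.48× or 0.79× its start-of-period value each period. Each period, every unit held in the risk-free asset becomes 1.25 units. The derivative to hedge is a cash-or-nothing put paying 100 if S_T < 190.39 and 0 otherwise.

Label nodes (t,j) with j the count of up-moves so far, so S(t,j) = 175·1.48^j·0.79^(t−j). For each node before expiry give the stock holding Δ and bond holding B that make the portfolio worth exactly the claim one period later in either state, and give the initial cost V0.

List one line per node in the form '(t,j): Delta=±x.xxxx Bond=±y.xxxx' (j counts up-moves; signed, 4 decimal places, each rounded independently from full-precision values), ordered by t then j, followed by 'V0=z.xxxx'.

No-arbitrage ⇒ martingale measure with p* = (R−d)/(u−d) = 0.6667.
Payoff layer (t=1): V(1,0)=100.0000, V(1,1)=0.0000
  t=0,j=0: stock 175.0000 → up 259.0000 (V=0.0000), down 138.2500 (V=100.0000). Price 26.6667; hedge Δ=-0.8282, bond B=171.5942.
The time-0 hedge costs 26.6667, which is the no-arbitrage price.

(0,0): Delta=-0.8282 Bond=171.5942
V0=26.6667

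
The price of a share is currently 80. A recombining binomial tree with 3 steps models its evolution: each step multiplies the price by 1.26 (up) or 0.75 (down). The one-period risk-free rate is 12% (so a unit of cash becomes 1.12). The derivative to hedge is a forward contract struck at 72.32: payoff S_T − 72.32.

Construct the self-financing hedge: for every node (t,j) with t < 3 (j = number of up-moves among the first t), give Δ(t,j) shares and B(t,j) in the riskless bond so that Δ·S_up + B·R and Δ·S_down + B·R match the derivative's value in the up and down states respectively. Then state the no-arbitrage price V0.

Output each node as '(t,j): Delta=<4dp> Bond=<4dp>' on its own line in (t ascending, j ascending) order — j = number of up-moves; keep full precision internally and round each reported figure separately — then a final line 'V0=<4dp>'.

(0,0): Delta=1.0000 Bond=-51.4759
(1,0): Delta=1.0000 Bond=-57.6531
(1,1): Delta=1.0000 Bond=-57.6531
(2,0): Delta=1.0000 Bond=-64.5714
(2,1): Delta=1.0000 Bond=-64.5714
(2,2): Delta=1.0000 Bond=-64.5714
V0=28.5241

No-arbitrage ⇒ martingale measure with p* = (R−d)/(u−d) = 0.7255.
Terminal values V(3,·): V(3,0)=-38.5700, V(3,1)=-15.6200, V(3,2)=22.9360, V(3,3)=87.7101
(2,0): S=45.0000. Δ = (V_up−V_dn)/(S_up−S_dn) = (-15.6200−-38.5700)/(56.7000−33.7500) = 1.0000. V = [p*·-15.6200 + (1−p*)·-38.5700]/1.12 = -19.5714. B = V − Δ·S = -64.5714.
(2,1): S=75.6000. Δ = (V_up−V_dn)/(S_up−S_dn) = (22.9360−-15.6200)/(95.2560−56.7000) = 1.0000. V = [p*·22.9360 + (1−p*)·-15.6200]/1.12 = 11.0286. B = V − Δ·S = -64.5714.
(2,2): S=127.0080. Δ = (V_up−V_dn)/(S_up−S_dn) = (87.7101−22.9360)/(160.0301−95.2560) = 1.0000. V = [p*·87.7101 + (1−p*)·22.9360]/1.12 = 62.4366. B = V − Δ·S = -64.5714.
(1,0): S=60.0000. Δ = (V_up−V_dn)/(S_up−S_dn) = (11.0286−-19.5714)/(75.6000−45.0000) = 1.0000. V = [p*·11.0286 + (1−p*)·-19.5714]/1.12 = 2.3469. B = V − Δ·S = -57.6531.
(1,1): S=100.8000. Δ = (V_up−V_dn)/(S_up−S_dn) = (62.4366−11.0286)/(127.0080−75.6000) = 1.0000. V = [p*·62.4366 + (1−p*)·11.0286]/1.12 = 43.1469. B = V − Δ·S = -57.6531.
(0,0): S=80.0000. Δ = (V_up−V_dn)/(S_up−S_dn) = (43.1469−2.3469)/(100.8000−60.0000) = 1.0000. V = [p*·43.1469 + (1−p*)·2.3469]/1.12 = 28.5241. B = V − Δ·S = -51.4759.
Each (Δ,B) replicates both successor values, so the strategy is self-financing and V0 is arbitrage-free.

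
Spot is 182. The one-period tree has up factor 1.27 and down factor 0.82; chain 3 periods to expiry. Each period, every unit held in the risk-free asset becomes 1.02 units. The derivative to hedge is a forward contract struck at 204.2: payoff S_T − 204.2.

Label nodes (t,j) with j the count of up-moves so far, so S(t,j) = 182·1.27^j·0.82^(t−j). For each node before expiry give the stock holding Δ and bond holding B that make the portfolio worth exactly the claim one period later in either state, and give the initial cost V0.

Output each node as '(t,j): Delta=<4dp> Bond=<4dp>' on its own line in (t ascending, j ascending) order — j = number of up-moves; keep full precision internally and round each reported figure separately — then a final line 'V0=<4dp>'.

(0,0): Delta=1.0000 Bond=-192.4222
(1,0): Delta=1.0000 Bond=-196.2707
(1,1): Delta=1.0000 Bond=-196.2707
(2,0): Delta=1.0000 Bond=-200.1961
(2,1): Delta=1.0000 Bond=-200.1961
(2,2): Delta=1.0000 Bond=-200.1961
V0=-10.4222

No-arbitrage ⇒ martingale measure with p* = (R−d)/(u−d) = 0.4444.
Payoff layer (t=3): V(3,0)=-103.8510, V(3,1)=-48.7815, V(3,2)=36.5092, V(3,3)=168.6057
Node (2,0) S=122.3768: V=(p*·-48.7815+(1−p*)·-103.8510)/1.02=-77.8193; Δ=(-48.7815−-103.8510)/(155.4185−100.3490)=1.0000; B=V−Δ·S=-200.1961
Node (2,1) S=189.5348: V=(p*·36.5092+(1−p*)·-48.7815)/1.02=-10.6613; Δ=(36.5092−-48.7815)/(240.7092−155.4185)=1.0000; B=V−Δ·S=-200.1961
Node (2,2) S=293.5478: V=(p*·168.6057+(1−p*)·36.5092)/1.02=93.3517; Δ=(168.6057−36.5092)/(372.8057−240.7092)=1.0000; B=V−Δ·S=-200.1961
Node (1,0) S=149.2400: V=(p*·-10.6613+(1−p*)·-77.8193)/1.02=-47.0307; Δ=(-10.6613−-77.8193)/(189.5348−122.3768)=1.0000; B=V−Δ·S=-196.2707
Node (1,1) S=231.1400: V=(p*·93.3517+(1−p*)·-10.6613)/1.02=34.8693; Δ=(93.3517−-10.6613)/(293.5478−189.5348)=1.0000; B=V−Δ·S=-196.2707
Node (0,0) S=182.0000: V=(p*·34.8693+(1−p*)·-47.0307)/1.02=-10.4222; Δ=(34.8693−-47.0307)/(231.1400−149.2400)=1.0000; B=V−Δ·S=-192.4222
The time-0 hedge costs -10.4222, which is the no-arbitrage price.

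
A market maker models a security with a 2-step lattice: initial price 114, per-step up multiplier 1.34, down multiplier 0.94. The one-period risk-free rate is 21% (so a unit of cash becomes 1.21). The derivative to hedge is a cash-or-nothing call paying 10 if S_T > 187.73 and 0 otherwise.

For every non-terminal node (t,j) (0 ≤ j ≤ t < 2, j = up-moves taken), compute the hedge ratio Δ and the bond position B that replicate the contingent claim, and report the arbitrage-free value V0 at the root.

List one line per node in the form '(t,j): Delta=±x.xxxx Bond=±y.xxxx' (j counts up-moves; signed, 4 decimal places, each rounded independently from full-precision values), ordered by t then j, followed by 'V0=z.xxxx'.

Since d<R<u, set p* = (R−d)/(u−d) = 0.6750; price each node as the discounted p*-expectation of its children.
Terminal payoffs: V(2,0)=0.0000, V(2,1)=0.0000, V(2,2)=10.0000
Node (1,0) S=107.1600: V=(p*·0.0000+(1−p*)·0.0000)/1.21=0.0000; Δ=(0.0000−0.0000)/(143.5944−100.7304)=0.0000; B=V−Δ·S=0.0000
Node (1,1) S=152.7600: V=(p*·10.0000+(1−p*)·0.0000)/1.21=5.5785; Δ=(10.0000−0.0000)/(204.6984−143.5944)=0.1637; B=V−Δ·S=-19.4215
Node (0,0) S=114.0000: V=(p*·5.5785+(1−p*)·0.0000)/1.21=3.1120; Δ=(5.5785−0.0000)/(152.7600−107.1600)=0.1223; B=V−Δ·S=-10.8343
Each (Δ,B) replicates both successor values, so the strategy is self-financing and V0 is arbitrage-free.

(0,0): Delta=0.1223 Bond=-10.8343
(1,0): Delta=0.0000 Bond=0.0000
(1,1): Delta=0.1637 Bond=-19.4215
V0=3.1120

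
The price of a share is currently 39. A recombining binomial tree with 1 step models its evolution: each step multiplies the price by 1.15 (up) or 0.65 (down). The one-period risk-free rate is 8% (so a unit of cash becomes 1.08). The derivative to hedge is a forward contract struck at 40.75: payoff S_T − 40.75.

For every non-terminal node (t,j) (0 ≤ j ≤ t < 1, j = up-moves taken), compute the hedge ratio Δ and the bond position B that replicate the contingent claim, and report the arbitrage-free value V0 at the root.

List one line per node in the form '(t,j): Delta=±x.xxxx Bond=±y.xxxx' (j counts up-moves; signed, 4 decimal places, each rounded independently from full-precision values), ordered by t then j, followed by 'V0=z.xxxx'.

(0,0): Delta=1.0000 Bond=-37.7315
V0=1.2685

The replicating-portfolio and risk-neutral prices coincide; use p* = (1.08−0.65)/(1.15−0.65) = 0.8600 for the latter.
At expiry t=1: V(1,0)=-15.4000, V(1,1)=4.1000
Node (0,0) S=39.0000: V=(p*·4.1000+(1−p*)·-15.4000)/1.08=1.2685; Δ=(4.1000−-15.4000)/(44.8500−25.3500)=1.0000; B=V−Δ·S=-37.7315
Root portfolio cost Δ·39+B reproduces V0=1.2685.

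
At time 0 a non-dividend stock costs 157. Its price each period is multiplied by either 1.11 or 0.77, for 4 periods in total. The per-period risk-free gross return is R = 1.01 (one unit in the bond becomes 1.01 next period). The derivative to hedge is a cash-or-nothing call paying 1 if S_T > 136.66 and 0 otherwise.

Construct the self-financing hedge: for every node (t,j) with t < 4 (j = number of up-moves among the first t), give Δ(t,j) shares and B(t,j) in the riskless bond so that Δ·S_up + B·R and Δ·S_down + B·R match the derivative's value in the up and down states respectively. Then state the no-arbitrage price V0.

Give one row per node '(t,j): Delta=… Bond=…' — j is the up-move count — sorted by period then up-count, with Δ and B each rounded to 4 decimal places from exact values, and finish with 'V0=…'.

Risk-neutral probability p* = (R−d)/(u−d) = (1.01−0.77)/(1.11−0.77) = 0.7059.
Terminal values V(4,·): V(4,0)=0.0000, V(4,1)=0.0000, V(4,2)=0.0000, V(4,3)=1.0000, V(4,4)=1.0000
  t=3,j=0: stock 71.6757 → up 79.5600 (V=0.0000), down 55.1903 (V=0.0000). Price 0.0000; hedge Δ=0.0000, bond B=0.0000.
  t=3,j=1: stock 103.3247 → up 114.6904 (V=0.0000), down 79.5600 (V=0.0000). Price 0.0000; hedge Δ=0.0000, bond B=0.0000.
  t=3,j=2: stock 148.9486 → up 165.3329 (V=1.0000), down 114.6904 (V=0.0000). Price 0.6989; hedge Δ=0.0197, bond B=-2.2423.
  t=3,j=3: stock 214.7181 → up 238.3371 (V=1.0000), down 165.3329 (V=1.0000). Price 0.9901; hedge Δ=0.0000, bond B=0.9901.
  t=2,j=0: stock 93.0853 → up 103.3247 (V=0.0000), down 71.6757 (V=0.0000). Price 0.0000; hedge Δ=0.0000, bond B=0.0000.
  t=2,j=1: stock 134.1879 → up 148.9486 (V=0.6989), down 103.3247 (V=0.0000). Price 0.4885; hedge Δ=0.0153, bond B=-1.5671.
  t=2,j=2: stock 193.4397 → up 214.7181 (V=0.9901), down 148.9486 (V=0.6989). Price 0.8955; hedge Δ=0.0044, bond B=0.0390.
  t=1,j=0: stock 120.8900 → up 134.1879 (V=0.4885), down 93.0853 (V=0.0000). Price 0.3414; hedge Δ=0.0119, bond B=-1.0952.
  t=1,j=1: stock 174.2700 → up 193.4397 (V=0.8955), down 134.1879 (V=0.4885). Price 0.7681; hedge Δ=0.0069, bond B=-0.4291.
  t=0,j=0: stock 157.0000 → up 174.2700 (V=0.7681), down 120.8900 (V=0.3414). Price 0.6362; hedge Δ=0.0080, bond B=-0.6188.
Check: Δ(0,0)·S0 + B(0,0) = 0.6362 = V0.

(0,0): Delta=0.0080 Bond=-0.6188
(1,0): Delta=0.0119 Bond=-1.0952
(1,1): Delta=0.0069 Bond=-0.4291
(2,0): Delta=0.0000 Bond=0.0000
(2,1): Delta=0.0153 Bond=-1.5671
(2,2): Delta=0.0044 Bond=0.0390
(3,0): Delta=0.0000 Bond=0.0000
(3,1): Delta=0.0000 Bond=0.0000
(3,2): Delta=0.0197 Bond=-2.2423
(3,3): Delta=0.0000 Bond=0.9901
V0=0.6362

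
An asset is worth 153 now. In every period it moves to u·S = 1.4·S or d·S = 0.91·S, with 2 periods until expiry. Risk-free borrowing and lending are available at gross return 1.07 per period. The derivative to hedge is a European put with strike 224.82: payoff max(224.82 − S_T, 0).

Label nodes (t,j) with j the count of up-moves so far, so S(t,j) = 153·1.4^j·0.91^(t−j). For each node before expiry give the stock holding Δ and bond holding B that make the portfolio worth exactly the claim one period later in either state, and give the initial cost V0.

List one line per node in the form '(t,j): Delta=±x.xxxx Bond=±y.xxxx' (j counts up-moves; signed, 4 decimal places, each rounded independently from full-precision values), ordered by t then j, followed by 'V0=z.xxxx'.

(0,0): Delta=-0.6945 Bond=156.6098
(1,0): Delta=-1.0000 Bond=210.1121
(1,1): Delta=-0.2849 Bond=79.8344
V0=50.3567

No-arbitrage ⇒ martingale measure with p* = (R−d)/(u−d) = 0.3265.
Terminal payoffs: V(2,0)=98.1207, V(2,1)=29.8980, V(2,2)=0.0000
  t=1,j=0: stock 139.2300 → up 194.9220 (V=29.8980), down 126.6993 (V=98.1207). Price 70.8821; hedge Δ=-1.0000, bond B=210.1121.
  t=1,j=1: stock 214.2000 → up 299.8800 (V=0.0000), down 194.9220 (V=29.8980). Price 18.8181; hedge Δ=-0.2849, bond B=79.8344.
  t=0,j=0: stock 153.0000 → up 214.2000 (V=18.8181), down 139.2300 (V=70.8821). Price 50.3567; hedge Δ=-0.6945, bond B=156.6098.
Check: Δ(0,0)·S0 + B(0,0) = 50.3567 = V0.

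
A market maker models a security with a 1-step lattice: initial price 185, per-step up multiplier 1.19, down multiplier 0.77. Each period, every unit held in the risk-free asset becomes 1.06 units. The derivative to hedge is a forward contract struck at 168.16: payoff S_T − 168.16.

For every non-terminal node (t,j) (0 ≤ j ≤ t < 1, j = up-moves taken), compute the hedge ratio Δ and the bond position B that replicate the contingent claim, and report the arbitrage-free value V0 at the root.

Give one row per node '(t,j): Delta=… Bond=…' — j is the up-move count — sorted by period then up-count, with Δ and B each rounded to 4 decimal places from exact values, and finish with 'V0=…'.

(0,0): Delta=1.0000 Bond=-158.6415
V0=26.3585

No-arbitrage ⇒ martingale measure with p* = (R−d)/(u−d) = 0.6905.
At expiry t=1: V(1,0)=-25.7100, V(1,1)=51.9900
  t=0,j=0: stock 185.0000 → up 220.1500 (V=51.9900), down 142.4500 (V=-25.7100). Price 26.3585; hedge Δ=1.0000, bond B=-158.6415.
Root portfolio cost Δ·185+B reproduces V0=26.3585.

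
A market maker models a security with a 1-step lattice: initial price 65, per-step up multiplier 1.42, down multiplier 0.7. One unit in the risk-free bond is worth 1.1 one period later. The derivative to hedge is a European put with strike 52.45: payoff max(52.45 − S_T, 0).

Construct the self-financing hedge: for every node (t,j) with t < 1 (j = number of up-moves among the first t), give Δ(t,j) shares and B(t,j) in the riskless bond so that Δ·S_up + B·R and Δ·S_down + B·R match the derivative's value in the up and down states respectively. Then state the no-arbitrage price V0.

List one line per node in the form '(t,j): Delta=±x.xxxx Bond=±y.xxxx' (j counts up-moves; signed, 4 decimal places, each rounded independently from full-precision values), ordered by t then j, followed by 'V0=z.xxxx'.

(0,0): Delta=-0.1485 Bond=12.4609
V0=2.8081

Under the risk-neutral measure, an up-move has probability p* = (R−d)/(u−d) = 0.5556 and values discount at R = 1.1.
At expiry t=1: V(1,0)=6.9500, V(1,1)=0.0000
  t=0,j=0: stock 65.0000 → up 92.3000 (V=0.0000), down 45.5000 (V=6.9500). Price 2.8081; hedge Δ=-0.1485, bond B=12.4609.
The time-0 hedge costs 2.8081, which is the no-arbitrage price.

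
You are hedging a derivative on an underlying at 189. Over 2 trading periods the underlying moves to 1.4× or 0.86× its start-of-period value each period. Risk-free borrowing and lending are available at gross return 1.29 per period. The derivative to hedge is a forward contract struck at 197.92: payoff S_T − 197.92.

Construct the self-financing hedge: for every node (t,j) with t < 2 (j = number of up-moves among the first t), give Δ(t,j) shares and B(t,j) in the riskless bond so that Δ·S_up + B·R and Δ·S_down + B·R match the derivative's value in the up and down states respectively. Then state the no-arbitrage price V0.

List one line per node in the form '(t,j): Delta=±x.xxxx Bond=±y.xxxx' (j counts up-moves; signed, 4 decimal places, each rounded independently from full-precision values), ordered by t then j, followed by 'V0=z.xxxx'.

Since d<R<u, set p* = (R−d)/(u−d) = 0.7963; price each node as the discounted p*-expectation of its children.
Terminal payoffs: V(2,0)=-58.1356, V(2,1)=29.6360, V(2,2)=172.5200
  t=1,j=0: stock 162.5400 → up 227.5560 (V=29.6360), down 139.7844 (V=-58.1356). Price 9.1136; hedge Δ=1.0000, bond B=-153.4264.
  t=1,j=1: stock 264.6000 → up 370.4400 (V=172.5200), down 227.5560 (V=29.6360). Price 111.1736; hedge Δ=1.0000, bond B=-153.4264.
  t=0,j=0: stock 189.0000 → up 264.6000 (V=111.1736), down 162.5400 (V=9.1136). Price 70.0648; hedge Δ=1.0000, bond B=-118.9352.
Check: Δ(0,0)·S0 + B(0,0) = 70.0648 = V0.

(0,0): Delta=1.0000 Bond=-118.9352
(1,0): Delta=1.0000 Bond=-153.4264
(1,1): Delta=1.0000 Bond=-153.4264
V0=70.0648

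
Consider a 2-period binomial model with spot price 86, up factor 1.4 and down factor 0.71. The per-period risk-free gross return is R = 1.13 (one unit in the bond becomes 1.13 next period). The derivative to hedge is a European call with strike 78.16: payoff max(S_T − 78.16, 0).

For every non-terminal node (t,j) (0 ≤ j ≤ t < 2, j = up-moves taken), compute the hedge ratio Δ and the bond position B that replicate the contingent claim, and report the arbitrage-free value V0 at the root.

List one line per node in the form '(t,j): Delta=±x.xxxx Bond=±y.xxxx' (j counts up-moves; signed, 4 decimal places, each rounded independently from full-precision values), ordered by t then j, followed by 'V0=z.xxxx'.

The replicating-portfolio and risk-neutral prices coincide; use p* = (1.13−0.71)/(1.4−0.71) = 0.6087 for the latter.
Terminal payoffs: V(2,0)=0.0000, V(2,1)=7.3240, V(2,2)=90.4000
  t=1,j=0: stock 61.0600 → up 85.4840 (V=7.3240), down 43.3526 (V=0.0000). Price 3.9452; hedge Δ=0.1738, bond B=-6.6693.
  t=1,j=1: stock 120.4000 → up 168.5600 (V=90.4000), down 85.4840 (V=7.3240). Price 51.2319; hedge Δ=1.0000, bond B=-69.1681.
  t=0,j=0: stock 86.0000 → up 120.4000 (V=51.2319), down 61.0600 (V=3.9452). Price 28.9632; hedge Δ=0.7969, bond B=-39.5682.
Check: Δ(0,0)·S0 + B(0,0) = 28.9632 = V0.

(0,0): Delta=0.7969 Bond=-39.5682
(1,0): Delta=0.1738 Bond=-6.6693
(1,1): Delta=1.0000 Bond=-69.1681
V0=28.9632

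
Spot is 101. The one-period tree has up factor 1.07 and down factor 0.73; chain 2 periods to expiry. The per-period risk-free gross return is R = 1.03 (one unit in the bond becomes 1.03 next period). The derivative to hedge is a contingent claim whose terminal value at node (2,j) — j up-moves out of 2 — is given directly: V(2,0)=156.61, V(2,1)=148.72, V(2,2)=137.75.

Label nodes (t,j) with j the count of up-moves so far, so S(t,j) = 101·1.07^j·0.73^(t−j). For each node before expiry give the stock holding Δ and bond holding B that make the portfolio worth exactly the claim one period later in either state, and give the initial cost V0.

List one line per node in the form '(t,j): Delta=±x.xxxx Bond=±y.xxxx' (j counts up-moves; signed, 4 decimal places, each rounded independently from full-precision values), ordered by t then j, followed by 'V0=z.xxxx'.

No-arbitrage ⇒ martingale measure with p* = (R−d)/(u−d) = 0.8824.
At expiry t=2: V(2,0)=156.6100, V(2,1)=148.7200, V(2,2)=137.7500
(1,0): S=73.7300. Δ = (V_up−V_dn)/(S_up−S_dn) = (148.7200−156.6100)/(78.8911−53.8229) = -0.3147. V = [p*·148.7200 + (1−p*)·156.6100]/1.03 = 145.2895. B = V − Δ·S = 168.4954.
(1,1): S=108.0700. Δ = (V_up−V_dn)/(S_up−S_dn) = (137.7500−148.7200)/(115.6349−78.8911) = -0.2986. V = [p*·137.7500 + (1−p*)·148.7200]/1.03 = 134.9909. B = V − Δ·S = 167.2556.
(0,0): S=101.0000. Δ = (V_up−V_dn)/(S_up−S_dn) = (134.9909−145.2895)/(108.0700−73.7300) = -0.2999. V = [p*·134.9909 + (1−p*)·145.2895]/1.03 = 132.2354. B = V − Δ·S = 162.5257.
The time-0 hedge costs 132.2354, which is the no-arbitrage price.

(0,0): Delta=-0.2999 Bond=162.5257
(1,0): Delta=-0.3147 Bond=168.4954
(1,1): Delta=-0.2986 Bond=167.2556
V0=132.2354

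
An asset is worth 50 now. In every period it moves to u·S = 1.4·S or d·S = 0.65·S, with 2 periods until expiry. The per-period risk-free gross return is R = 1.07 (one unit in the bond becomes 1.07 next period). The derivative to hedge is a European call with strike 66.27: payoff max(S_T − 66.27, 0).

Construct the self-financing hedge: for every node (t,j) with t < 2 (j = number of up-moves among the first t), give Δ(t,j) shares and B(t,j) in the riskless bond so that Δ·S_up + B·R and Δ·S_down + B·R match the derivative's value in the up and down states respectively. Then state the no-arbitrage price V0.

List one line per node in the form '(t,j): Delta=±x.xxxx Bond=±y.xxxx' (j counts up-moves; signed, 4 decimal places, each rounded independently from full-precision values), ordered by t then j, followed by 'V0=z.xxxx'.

(0,0): Delta=0.4428 Bond=-13.4506
(1,0): Delta=0.0000 Bond=0.0000
(1,1): Delta=0.6044 Bond=-25.7003
V0=8.6912

No-arbitrage ⇒ martingale measure with p* = (R−d)/(u−d) = 0.5600.
At expiry t=2: V(2,0)=0.0000, V(2,1)=0.0000, V(2,2)=31.7300
(1,0): S=32.5000. Δ = (V_up−V_dn)/(S_up−S_dn) = (0.0000−0.0000)/(45.5000−21.1250) = 0.0000. V = [p*·0.0000 + (1−p*)·0.0000]/1.07 = 0.0000. B = V − Δ·S = 0.0000.
(1,1): S=70.0000. Δ = (V_up−V_dn)/(S_up−S_dn) = (31.7300−0.0000)/(98.0000−45.5000) = 0.6044. V = [p*·31.7300 + (1−p*)·0.0000]/1.07 = 16.6064. B = V − Δ·S = -25.7003.
(0,0): S=50.0000. Δ = (V_up−V_dn)/(S_up−S_dn) = (16.6064−0.0000)/(70.0000−32.5000) = 0.4428. V = [p*·16.6064 + (1−p*)·0.0000]/1.07 = 8.6912. B = V − Δ·S = -13.4506.
Check: Δ(0,0)·S0 + B(0,0) = 8.6912 = V0.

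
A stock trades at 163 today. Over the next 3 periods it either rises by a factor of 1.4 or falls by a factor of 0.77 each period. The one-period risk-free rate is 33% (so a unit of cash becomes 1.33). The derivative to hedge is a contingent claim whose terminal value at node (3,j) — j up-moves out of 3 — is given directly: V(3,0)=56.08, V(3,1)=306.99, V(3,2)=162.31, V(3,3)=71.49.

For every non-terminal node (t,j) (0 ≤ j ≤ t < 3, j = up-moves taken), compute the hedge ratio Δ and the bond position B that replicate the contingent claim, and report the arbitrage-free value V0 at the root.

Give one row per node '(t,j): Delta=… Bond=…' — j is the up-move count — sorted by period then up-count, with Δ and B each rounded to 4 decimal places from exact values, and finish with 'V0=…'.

The replicating-portfolio and risk-neutral prices coincide; use p* = (1.33−0.77)/(1.4−0.77) = 0.8889 for the latter.
At expiry t=3: V(3,0)=56.0800, V(3,1)=306.9900, V(3,2)=162.3100, V(3,3)=71.4900
(2,0): S=96.6427. Δ = (V_up−V_dn)/(S_up−S_dn) = (306.9900−56.0800)/(135.2998−74.4149) = 4.1211. V = [p*·306.9900 + (1−p*)·56.0800]/1.33 = 209.8580. B = V − Δ·S = -188.4119.
(2,1): S=175.7140. Δ = (V_up−V_dn)/(S_up−S_dn) = (162.3100−306.9900)/(245.9996−135.2998) = -1.3070. V = [p*·162.3100 + (1−p*)·306.9900]/1.33 = 134.1245. B = V − Δ·S = 363.7753.
(2,2): S=319.4800. Δ = (V_up−V_dn)/(S_up−S_dn) = (71.4900−162.3100)/(447.2720−245.9996) = -0.4512. V = [p*·71.4900 + (1−p*)·162.3100]/1.33 = 61.3392. B = V − Δ·S = 205.4979.
(1,0): S=125.5100. Δ = (V_up−V_dn)/(S_up−S_dn) = (134.1245−209.8580)/(175.7140−96.6427) = -0.9578. V = [p*·134.1245 + (1−p*)·209.8580]/1.33 = 107.1724. B = V − Δ·S = 227.3843.
(1,1): S=228.2000. Δ = (V_up−V_dn)/(S_up−S_dn) = (61.3392−134.1245)/(319.4800−175.7140) = -0.5063. V = [p*·61.3392 + (1−p*)·134.1245]/1.33 = 52.2003. B = V − Δ·S = 167.7325.
(0,0): S=163.0000. Δ = (V_up−V_dn)/(S_up−S_dn) = (52.2003−107.1724)/(228.2000−125.5100) = -0.5353. V = [p*·52.2003 + (1−p*)·107.1724]/1.33 = 43.8409. B = V − Δ·S = 131.0981.
Check: Δ(0,0)·S0 + B(0,0) = 43.8409 = V0.

(0,0): Delta=-0.5353 Bond=131.0981
(1,0): Delta=-0.9578 Bond=227.3843
(1,1): Delta=-0.5063 Bond=167.7325
(2,0): Delta=4.1211 Bond=-188.4119
(2,1): Delta=-1.3070 Bond=363.7753
(2,2): Delta=-0.4512 Bond=205.4979
V0=43.8409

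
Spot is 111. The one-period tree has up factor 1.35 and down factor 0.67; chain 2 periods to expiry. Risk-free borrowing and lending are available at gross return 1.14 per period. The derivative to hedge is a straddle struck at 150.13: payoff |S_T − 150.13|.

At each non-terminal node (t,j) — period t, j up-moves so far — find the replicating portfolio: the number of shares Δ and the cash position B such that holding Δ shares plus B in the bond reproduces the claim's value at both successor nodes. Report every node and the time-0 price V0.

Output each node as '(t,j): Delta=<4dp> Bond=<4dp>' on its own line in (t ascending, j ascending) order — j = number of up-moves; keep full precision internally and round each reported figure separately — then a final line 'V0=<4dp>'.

(0,0): Delta=-0.1619 Bond=60.8469
(1,0): Delta=-1.0000 Bond=131.6930
(1,1): Delta=0.0239 Bond=41.5170
V0=42.8731

Under the risk-neutral measure, an up-move has probability p* = (R−d)/(u−d) = 0.6912 and values discount at R = 1.14.
At expiry t=2: V(2,0)=100.3021, V(2,1)=49.7305, V(2,2)=52.1675
  t=1,j=0: stock 74.3700 → up 100.3995 (V=49.7305), down 49.8279 (V=100.3021). Price 57.3230; hedge Δ=-1.0000, bond B=131.6930.
  t=1,j=1: stock 149.8500 → up 202.2975 (V=52.1675), down 100.3995 (V=49.7305). Price 45.1008; hedge Δ=0.0239, bond B=41.5170.
  t=0,j=0: stock 111.0000 → up 149.8500 (V=45.1008), down 74.3700 (V=57.3230). Price 42.8731; hedge Δ=-0.1619, bond B=60.8469.
The time-0 hedge costs 42.8731, which is the no-arbitrage price.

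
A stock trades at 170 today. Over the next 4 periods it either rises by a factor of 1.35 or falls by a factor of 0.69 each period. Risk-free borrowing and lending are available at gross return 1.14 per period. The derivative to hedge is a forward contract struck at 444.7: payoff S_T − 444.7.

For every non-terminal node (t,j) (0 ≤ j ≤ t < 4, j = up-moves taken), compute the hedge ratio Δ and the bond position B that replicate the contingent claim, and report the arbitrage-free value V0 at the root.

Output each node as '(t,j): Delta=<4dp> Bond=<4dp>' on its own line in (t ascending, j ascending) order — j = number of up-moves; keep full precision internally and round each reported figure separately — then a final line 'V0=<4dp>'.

(0,0): Delta=1.0000 Bond=-263.2981
(1,0): Delta=1.0000 Bond=-300.1598
(1,1): Delta=1.0000 Bond=-300.1598
(2,0): Delta=1.0000 Bond=-342.1822
(2,1): Delta=1.0000 Bond=-342.1822
(2,2): Delta=1.0000 Bond=-342.1822
(3,0): Delta=1.0000 Bond=-390.0877
(3,1): Delta=1.0000 Bond=-390.0877
(3,2): Delta=1.0000 Bond=-390.0877
(3,3): Delta=1.0000 Bond=-390.0877
V0=-93.2981

Since d<R<u, set p* = (R−d)/(u−d) = 0.6818; price each node as the discounted p*-expectation of its children.
Payoff layer (t=4): V(4,0)=-406.1659, V(4,1)=-369.3072, V(4,2)=-297.1923, V(4,3)=-156.0980, V(4,4)=119.9561
  t=3,j=0: stock 55.8465 → up 75.3928 (V=-369.3072), down 38.5341 (V=-406.1659). Price -334.2412; hedge Δ=1.0000, bond B=-390.0877.
  t=3,j=1: stock 109.2649 → up 147.5077 (V=-297.1923), down 75.3928 (V=-369.3072). Price -280.8228; hedge Δ=1.0000, bond B=-390.0877.
  t=3,j=2: stock 213.7793 → up 288.6020 (V=-156.0980), down 147.5077 (V=-297.1923). Price -176.3085; hedge Δ=1.0000, bond B=-390.0877.
  t=3,j=3: stock 418.2638 → up 564.6561 (V=119.9561), down 288.6020 (V=-156.0980). Price 28.1760; hedge Δ=1.0000, bond B=-390.0877.
  t=2,j=0: stock 80.9370 → up 109.2649 (V=-280.8228), down 55.8465 (V=-334.2412). Price -261.2452; hedge Δ=1.0000, bond B=-342.1822.
  t=2,j=1: stock 158.3550 → up 213.7793 (V=-176.3085), down 109.2649 (V=-280.8228). Price -183.8272; hedge Δ=1.0000, bond B=-342.1822.
  t=2,j=2: stock 309.8250 → up 418.2638 (V=28.1760), down 213.7793 (V=-176.3085). Price -32.3572; hedge Δ=1.0000, bond B=-342.1822.
  t=1,j=0: stock 117.3000 → up 158.3550 (V=-183.8272), down 80.9370 (V=-261.2452). Price -182.8598; hedge Δ=1.0000, bond B=-300.1598.
  t=1,j=1: stock 229.5000 → up 309.8250 (V=-32.3572), down 158.3550 (V=-183.8272). Price -70.6598; hedge Δ=1.0000, bond B=-300.1598.
  t=0,j=0: stock 170.0000 → up 229.5000 (V=-70.6598), down 117.3000 (V=-182.8598). Price -93.2981; hedge Δ=1.0000, bond B=-263.2981.
Each (Δ,B) replicates both successor values, so the strategy is self-financing and V0 is arbitrage-free.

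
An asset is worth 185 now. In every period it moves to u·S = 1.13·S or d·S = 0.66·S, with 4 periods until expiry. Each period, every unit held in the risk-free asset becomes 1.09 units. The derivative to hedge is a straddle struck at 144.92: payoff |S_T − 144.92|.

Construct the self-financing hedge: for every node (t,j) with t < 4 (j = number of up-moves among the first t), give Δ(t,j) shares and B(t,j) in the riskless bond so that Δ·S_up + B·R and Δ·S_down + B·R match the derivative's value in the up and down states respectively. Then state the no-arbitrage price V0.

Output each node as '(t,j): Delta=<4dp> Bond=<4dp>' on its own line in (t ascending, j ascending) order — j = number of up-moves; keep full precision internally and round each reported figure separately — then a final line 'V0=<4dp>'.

(0,0): Delta=0.8251 Bond=-67.8662
(1,0): Delta=-0.2325 Bond=55.1641
(1,1): Delta=0.8826 Bond=-85.9871
(2,0): Delta=-1.0000 Bond=121.9763
(2,1): Delta=-0.1908 Bond=54.3756
(2,2): Delta=0.9409 Bond=-107.5028
(3,0): Delta=-1.0000 Bond=132.9541
(3,1): Delta=-1.0000 Bond=132.9541
(3,2): Delta=-0.1469 Bond=52.4150
(3,3): Delta=1.0000 Bond=-132.9541
V0=84.7800

The replicating-portfolio and risk-neutral prices coincide; use p* = (1.09−0.66)/(1.13−0.66) = 0.9149 for the latter.
Payoff layer (t=4): V(4,0)=109.8167, V(4,1)=84.8190, V(4,2)=42.0197, V(4,3)=31.2577, V(4,4)=156.7176
  t=3,j=0: stock 53.1868 → up 60.1010 (V=84.8190), down 35.1033 (V=109.8167). Price 79.7674; hedge Δ=-1.0000, bond B=132.9541.
  t=3,j=1: stock 91.0622 → up 102.9003 (V=42.0197), down 60.1010 (V=84.8190). Price 41.8919; hedge Δ=-1.0000, bond B=132.9541.
  t=3,j=2: stock 155.9095 → up 176.1777 (V=31.2577), down 102.9003 (V=42.0197). Price 29.5171; hedge Δ=-0.1469, bond B=52.4150.
  t=3,j=3: stock 266.9359 → up 301.6376 (V=156.7176), down 176.1777 (V=31.2577). Price 133.9818; hedge Δ=1.0000, bond B=-132.9541.
  t=2,j=0: stock 80.5860 → up 91.0622 (V=41.8919), down 53.1868 (V=79.7674). Price 41.3903; hedge Δ=-1.0000, bond B=121.9763.
  t=2,j=1: stock 137.9730 → up 155.9095 (V=29.5171), down 91.0622 (V=41.8919). Price 28.0461; hedge Δ=-0.1908, bond B=54.3756.
  t=2,j=2: stock 236.2265 → up 266.9359 (V=133.9818), down 155.9095 (V=29.5171). Price 114.7626; hedge Δ=0.9409, bond B=-107.5028.
  t=1,j=0: stock 122.1000 → up 137.9730 (V=28.0461), down 80.5860 (V=41.3903). Price 26.7723; hedge Δ=-0.2325, bond B=55.1641.
  t=1,j=1: stock 209.0500 → up 236.2265 (V=114.7626), down 137.9730 (V=28.0461). Price 98.5160; hedge Δ=0.8826, bond B=-85.9871.
  t=0,j=0: stock 185.0000 → up 209.0500 (V=98.5160), down 122.1000 (V=26.7723). Price 84.7800; hedge Δ=0.8251, bond B=-67.8662.
Check: Δ(0,0)·S0 + B(0,0) = 84.7800 = V0.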